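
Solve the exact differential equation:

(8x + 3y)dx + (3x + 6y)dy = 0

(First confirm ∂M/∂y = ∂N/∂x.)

Verify exactness: ∂M/∂y = ∂N/∂x ✓
Find F(x,y) such that ∂F/∂x = M, ∂F/∂y = N
Solution: 4x² + 3xy + 3y² = C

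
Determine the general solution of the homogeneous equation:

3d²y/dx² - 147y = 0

Characteristic equation: 3r² - 147 = 0
Divide by 3: r² - 49 = 0
Roots: r = 7, -7 (distinct real)
General solution: y = C₁e^(7x) + C₂e^(-7x)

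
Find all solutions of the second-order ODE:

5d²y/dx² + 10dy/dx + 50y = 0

Characteristic equation: 5r² + 10r + 50 = 0
Divide by 5: r² + 2r + 10 = 0
Roots: r = -1 ± 3i (complex conjugates)
General solution: y = e^(-x)(C₁cos(3x) + C₂sin(3x))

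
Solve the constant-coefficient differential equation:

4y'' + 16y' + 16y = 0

Characteristic equation: 4r² + 16r + 16 = 0
Divide by 4: r² + 4r + 4 = 0
Factored: (r + 2)² = 0
Repeated root: r = -2
General solution: y = (C₁ + C₂x)e^(-2x)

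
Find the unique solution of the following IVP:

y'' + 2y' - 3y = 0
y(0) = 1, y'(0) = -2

General solution: y = C₁e^x + C₂e^(-3x)
Applying ICs: C₁ = 1/4, C₂ = 3/4
Particular solution: y = (1/4)e^x + (3/4)e^(-3x)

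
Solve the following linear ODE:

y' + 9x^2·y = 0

Using integrating factor method:

General solution: y = Ce^(-3x^3)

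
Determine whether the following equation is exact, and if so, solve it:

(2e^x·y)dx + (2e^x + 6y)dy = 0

Verify exactness: ∂M/∂y = ∂N/∂x ✓
Find F(x,y) such that ∂F/∂x = M, ∂F/∂y = N
Solution: 2e^x·y + 3y² = C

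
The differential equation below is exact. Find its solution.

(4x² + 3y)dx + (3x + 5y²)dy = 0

Verify exactness: ∂M/∂y = ∂N/∂x ✓
Find F(x,y) such that ∂F/∂x = M, ∂F/∂y = N
Solution: 4x³/3 + 3xy + 5y³/3 = C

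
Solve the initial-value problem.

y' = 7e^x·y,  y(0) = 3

General solution: y = Ce^(7e^x)
Applying IC y(0) = 3:
Particular solution: y = 3e^(7(e^x - 1))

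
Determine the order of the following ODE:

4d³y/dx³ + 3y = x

The order is 3 (highest derivative is of order 3).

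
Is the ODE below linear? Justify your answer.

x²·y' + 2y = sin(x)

Yes. Linear (y and its derivatives appear to the first power only, no products of y terms)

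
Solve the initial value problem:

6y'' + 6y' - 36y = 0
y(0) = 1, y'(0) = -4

General solution: y = C₁e^(2x) + C₂e^(-3x)
Applying ICs: C₁ = -1/5, C₂ = 6/5
Particular solution: y = -(1/5)e^(2x) + (6/5)e^(-3x)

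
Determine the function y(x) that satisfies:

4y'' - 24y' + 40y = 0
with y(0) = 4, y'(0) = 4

General solution: y = e^(3x)(C₁cos(x) + C₂sin(x))
Complex roots r = 3 ± i
Applying ICs: C₁ = 4, C₂ = -8
Particular solution: y = e^(3x)(4cos(x) - 8sin(x))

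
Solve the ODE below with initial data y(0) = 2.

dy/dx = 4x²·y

General solution: y = Ce^(4x³/3)
Applying IC y(0) = 2:
Particular solution: y = 2e^(4x³/3)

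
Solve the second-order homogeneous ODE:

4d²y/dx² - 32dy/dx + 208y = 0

Characteristic equation: 4r² - 32r + 208 = 0
Divide by 4: r² - 8r + 52 = 0
Roots: r = 4 ± 6i (complex conjugates)
General solution: y = e^(4x)(C₁cos(6x) + C₂sin(6x))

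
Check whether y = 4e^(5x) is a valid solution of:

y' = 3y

Verification:
y = 4e^(5x)
y' = 20e^(5x)
But 3y = 12e^(5x)
y' ≠ 3y — the derivative does not match

No, it is not a solution.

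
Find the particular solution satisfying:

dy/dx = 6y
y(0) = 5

General solution: y = Ce^(6x)
Applying IC y(0) = 5:
Particular solution: y = 5e^(6x)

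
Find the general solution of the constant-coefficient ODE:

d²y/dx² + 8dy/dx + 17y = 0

Characteristic equation: r² + 8r + 17 = 0
Roots: r = -4 ± i (complex conjugates)
General solution: y = e^(-4x)(C₁cos(x) + C₂sin(x))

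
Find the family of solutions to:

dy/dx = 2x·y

Separating variables and integrating:
ln|y| = x^2 + C

General solution: y = Ce^(x^2)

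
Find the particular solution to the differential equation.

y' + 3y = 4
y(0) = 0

General solution: y = 4/3 + Ce^(-3x)
Applying y(0) = 0: C = 0 - 4/3 = -4/3
Particular solution: y = 4/3 - (4/3)e^(-3x)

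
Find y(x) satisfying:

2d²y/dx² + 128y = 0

Characteristic equation: 2r² + 128 = 0
Divide by 2: r² + 64 = 0
Roots: r = ±8i (complex conjugates)
General solution: y = C₁cos(8x) + C₂sin(8x)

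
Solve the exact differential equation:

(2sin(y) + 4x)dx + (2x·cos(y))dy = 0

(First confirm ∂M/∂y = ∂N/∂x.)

Verify exactness: ∂M/∂y = ∂N/∂x ✓
Find F(x,y) such that ∂F/∂x = M, ∂F/∂y = N
Solution: 2x·sin(y) + 2x² = C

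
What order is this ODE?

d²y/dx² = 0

The order is 2 (highest derivative is of order 2).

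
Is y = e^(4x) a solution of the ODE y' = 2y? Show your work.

Verification:
y = e^(4x)
y' = 4e^(4x)
But 2y = 2e^(4x)
y' ≠ 2y — the derivative does not match

No, it is not a solution.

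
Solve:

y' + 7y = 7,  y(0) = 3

General solution: y = 1 + Ce^(-7x)
Applying y(0) = 3: C = 3 - 1 = 2
Particular solution: y = 1 + 2e^(-7x)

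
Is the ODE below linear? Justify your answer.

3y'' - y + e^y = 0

No. Nonlinear (e^y is nonlinear in y)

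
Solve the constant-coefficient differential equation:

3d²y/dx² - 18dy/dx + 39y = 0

Characteristic equation: 3r² - 18r + 39 = 0
Divide by 3: r² - 6r + 13 = 0
Roots: r = 3 ± 2i (complex conjugates)
General solution: y = e^(3x)(C₁cos(2x) + C₂sin(2x))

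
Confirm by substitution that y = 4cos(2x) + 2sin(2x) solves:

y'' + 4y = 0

Verification:
y'' = -16cos(2x) - 8sin(2x)
y'' + 4y = 0 ✓

Yes, it is a solution.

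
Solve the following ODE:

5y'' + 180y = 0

Characteristic equation: 5r² + 180 = 0
Divide by 5: r² + 36 = 0
Roots: r = ±6i (complex conjugates)
General solution: y = C₁cos(6x) + C₂sin(6x)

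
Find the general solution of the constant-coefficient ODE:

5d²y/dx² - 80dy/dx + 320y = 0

Characteristic equation: 5r² - 80r + 320 = 0
Divide by 5: r² - 16r + 64 = 0
Factored: (r - 8)² = 0
Repeated root: r = 8
General solution: y = (C₁ + C₂x)e^(8x)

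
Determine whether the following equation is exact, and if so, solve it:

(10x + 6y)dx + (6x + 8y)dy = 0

Verify exactness: ∂M/∂y = ∂N/∂x ✓
Find F(x,y) such that ∂F/∂x = M, ∂F/∂y = N
Solution: 5x² + 6xy + 4y² = C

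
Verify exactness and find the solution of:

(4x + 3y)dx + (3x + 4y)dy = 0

Verify exactness: ∂M/∂y = ∂N/∂x ✓
Find F(x,y) such that ∂F/∂x = M, ∂F/∂y = N
Solution: 2x² + 3xy + 2y² = C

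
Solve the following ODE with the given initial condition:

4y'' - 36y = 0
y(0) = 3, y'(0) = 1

General solution: y = C₁e^(3x) + C₂e^(-3x)
Applying ICs: C₁ = 5/3, C₂ = 4/3
Particular solution: y = (5/3)e^(3x) + (4/3)e^(-3x)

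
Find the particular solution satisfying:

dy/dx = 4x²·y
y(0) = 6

General solution: y = Ce^(4x³/3)
Applying IC y(0) = 6:
Particular solution: y = 6e^(4x³/3)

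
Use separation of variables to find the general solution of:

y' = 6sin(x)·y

Separating variables and integrating:
ln|y| = -6cos(x) + C

General solution: y = Ce^(-6cos(x))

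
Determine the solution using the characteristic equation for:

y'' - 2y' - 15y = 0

Characteristic equation: r² - 2r - 15 = 0
Roots: r = 5, -3 (distinct real)
General solution: y = C₁e^(5x) + C₂e^(-3x)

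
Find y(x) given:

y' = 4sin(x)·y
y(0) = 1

General solution: y = Ce^(-4cos(x))
Applying IC y(0) = 1:
Particular solution: y = e^(4(1-cos(x)))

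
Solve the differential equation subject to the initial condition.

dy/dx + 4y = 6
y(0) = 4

General solution: y = 3/2 + Ce^(-4x)
Applying y(0) = 4: C = 4 - 3/2 = 5/2
Particular solution: y = 3/2 + (5/2)e^(-4x)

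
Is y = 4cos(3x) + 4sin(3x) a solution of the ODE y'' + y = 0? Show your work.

Verification:
y'' = -36cos(3x) - 36sin(3x)
y'' + y ≠ 0 (frequency mismatch: got 9 instead of 1)

No, it is not a solution.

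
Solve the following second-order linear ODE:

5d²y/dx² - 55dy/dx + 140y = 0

Characteristic equation: 5r² - 55r + 140 = 0
Divide by 5: r² - 11r + 28 = 0
Roots: r = 7, 4 (distinct real)
General solution: y = C₁e^(7x) + C₂e^(4x)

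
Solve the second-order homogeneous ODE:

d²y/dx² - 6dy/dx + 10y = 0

Characteristic equation: r² - 6r + 10 = 0
Roots: r = 3 ± i (complex conjugates)
General solution: y = e^(3x)(C₁cos(x) + C₂sin(x))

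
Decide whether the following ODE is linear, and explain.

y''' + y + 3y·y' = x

Nonlinear (product y·y')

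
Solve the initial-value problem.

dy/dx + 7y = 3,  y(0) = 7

General solution: y = 3/7 + Ce^(-7x)
Applying y(0) = 7: C = 7 - 3/7 = 46/7
Particular solution: y = 3/7 + (46/7)e^(-7x)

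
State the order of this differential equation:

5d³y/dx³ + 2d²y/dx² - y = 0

The order is 3 (highest derivative is of order 3).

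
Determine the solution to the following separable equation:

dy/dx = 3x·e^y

Separating variables and integrating:
-e^(-y) = 3x²/2 + C

General solution: y = -ln(C - 3x²/2)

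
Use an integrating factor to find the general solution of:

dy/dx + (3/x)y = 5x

Using integrating factor method:

General solution: y = x^2 + Cx^(-3)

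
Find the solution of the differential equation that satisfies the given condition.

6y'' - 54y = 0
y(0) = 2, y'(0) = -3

General solution: y = C₁e^(3x) + C₂e^(-3x)
Applying ICs: C₁ = 1/2, C₂ = 3/2
Particular solution: y = (1/2)e^(3x) + (3/2)e^(-3x)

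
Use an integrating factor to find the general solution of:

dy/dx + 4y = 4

Using integrating factor method:

General solution: y = 1 + Ce^(-4x)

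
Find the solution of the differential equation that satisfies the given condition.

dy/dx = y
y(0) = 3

General solution: y = Ce^x
Applying IC y(0) = 3:
Particular solution: y = 3e^x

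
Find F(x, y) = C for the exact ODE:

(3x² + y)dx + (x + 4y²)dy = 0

Verify exactness: ∂M/∂y = ∂N/∂x ✓
Find F(x,y) such that ∂F/∂x = M, ∂F/∂y = N
Solution: x³ + xy + 4y³/3 = C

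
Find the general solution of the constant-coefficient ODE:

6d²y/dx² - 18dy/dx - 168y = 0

Characteristic equation: 6r² - 18r - 168 = 0
Divide by 6: r² - 3r - 28 = 0
Roots: r = 7, -4 (distinct real)
General solution: y = C₁e^(7x) + C₂e^(-4x)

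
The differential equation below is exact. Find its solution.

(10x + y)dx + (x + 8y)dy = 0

Verify exactness: ∂M/∂y = ∂N/∂x ✓
Find F(x,y) such that ∂F/∂x = M, ∂F/∂y = N
Solution: 5x² + xy + 4y² = C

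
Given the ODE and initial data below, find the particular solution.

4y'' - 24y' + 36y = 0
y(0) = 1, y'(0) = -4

General solution: y = (C₁ + C₂x)e^(3x)
Repeated root r = 3
Applying ICs: C₁ = 1, C₂ = -7
Particular solution: y = (1 - 7x)e^(3x)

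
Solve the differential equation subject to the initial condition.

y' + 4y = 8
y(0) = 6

General solution: y = 2 + Ce^(-4x)
Applying y(0) = 6: C = 6 - 2 = 4
Particular solution: y = 2 + 4e^(-4x)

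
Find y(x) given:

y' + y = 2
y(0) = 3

General solution: y = 2 + Ce^(-x)
Applying y(0) = 3: C = 3 - 2 = 1
Particular solution: y = 2 + e^(-x)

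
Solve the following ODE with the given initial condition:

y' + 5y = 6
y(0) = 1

General solution: y = 6/5 + Ce^(-5x)
Applying y(0) = 1: C = 1 - 6/5 = -1/5
Particular solution: y = 6/5 - (1/5)e^(-5x)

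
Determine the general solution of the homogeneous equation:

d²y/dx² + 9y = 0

Characteristic equation: r² + 9 = 0
Roots: r = ±3i (complex conjugates)
General solution: y = C₁cos(3x) + C₂sin(3x)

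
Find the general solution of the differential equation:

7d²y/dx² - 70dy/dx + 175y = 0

Characteristic equation: 7r² - 70r + 175 = 0
Divide by 7: r² - 10r + 25 = 0
Factored: (r - 5)² = 0
Repeated root: r = 5
General solution: y = (C₁ + C₂x)e^(5x)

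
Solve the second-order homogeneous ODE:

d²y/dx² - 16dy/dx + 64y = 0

Characteristic equation: r² - 16r + 64 = 0
Factored: (r - 8)² = 0
Repeated root: r = 8
General solution: y = (C₁ + C₂x)e^(8x)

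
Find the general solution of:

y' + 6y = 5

Using integrating factor method:

General solution: y = 5/6 + Ce^(-6x)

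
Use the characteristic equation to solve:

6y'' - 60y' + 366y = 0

Characteristic equation: 6r² - 60r + 366 = 0
Divide by 6: r² - 10r + 61 = 0
Roots: r = 5 ± 6i (complex conjugates)
General solution: y = e^(5x)(C₁cos(6x) + C₂sin(6x))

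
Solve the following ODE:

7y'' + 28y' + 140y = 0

Characteristic equation: 7r² + 28r + 140 = 0
Divide by 7: r² + 4r + 20 = 0
Roots: r = -2 ± 4i (complex conjugates)
General solution: y = e^(-2x)(C₁cos(4x) + C₂sin(4x))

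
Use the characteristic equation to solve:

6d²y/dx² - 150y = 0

Characteristic equation: 6r² - 150 = 0
Divide by 6: r² - 25 = 0
Roots: r = 5, -5 (distinct real)
General solution: y = C₁e^(5x) + C₂e^(-5x)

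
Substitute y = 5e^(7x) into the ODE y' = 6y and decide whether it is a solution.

Verification:
y = 5e^(7x)
y' = 35e^(7x)
But 6y = 30e^(7x)
y' ≠ 6y — the derivative does not match

No, it is not a solution.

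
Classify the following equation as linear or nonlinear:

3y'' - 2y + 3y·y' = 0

Nonlinear (product y·y')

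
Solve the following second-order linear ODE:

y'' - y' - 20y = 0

Characteristic equation: r² - r - 20 = 0
Roots: r = 5, -4 (distinct real)
General solution: y = C₁e^(5x) + C₂e^(-4x)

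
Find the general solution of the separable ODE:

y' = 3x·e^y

Separating variables and integrating:
-e^(-y) = 3x²/2 + C

General solution: y = -ln(C - 3x²/2)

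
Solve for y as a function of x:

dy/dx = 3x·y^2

Separating variables and integrating:
-1/y = 3x^2/2 + C

General solution: y^-1 = (-3/2)x^2 + C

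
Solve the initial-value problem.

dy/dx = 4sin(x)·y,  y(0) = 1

General solution: y = Ce^(-4cos(x))
Applying IC y(0) = 1:
Particular solution: y = e^(4(1-cos(x)))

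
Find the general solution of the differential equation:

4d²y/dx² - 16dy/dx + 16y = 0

Characteristic equation: 4r² - 16r + 16 = 0
Divide by 4: r² - 4r + 4 = 0
Factored: (r - 2)² = 0
Repeated root: r = 2
General solution: y = (C₁ + C₂x)e^(2x)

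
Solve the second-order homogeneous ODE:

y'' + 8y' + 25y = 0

Characteristic equation: r² + 8r + 25 = 0
Roots: r = -4 ± 3i (complex conjugates)
General solution: y = e^(-4x)(C₁cos(3x) + C₂sin(3x))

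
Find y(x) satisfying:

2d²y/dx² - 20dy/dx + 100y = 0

Characteristic equation: 2r² - 20r + 100 = 0
Divide by 2: r² - 10r + 50 = 0
Roots: r = 5 ± 5i (complex conjugates)
General solution: y = e^(5x)(C₁cos(5x) + C₂sin(5x))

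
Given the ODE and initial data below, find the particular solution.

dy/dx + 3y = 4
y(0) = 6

General solution: y = 4/3 + Ce^(-3x)
Applying y(0) = 6: C = 6 - 4/3 = 14/3
Particular solution: y = 4/3 + (14/3)e^(-3x)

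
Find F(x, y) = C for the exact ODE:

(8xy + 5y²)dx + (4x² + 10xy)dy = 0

Verify exactness: ∂M/∂y = ∂N/∂x ✓
Find F(x,y) such that ∂F/∂x = M, ∂F/∂y = N
Solution: 4x²y + 5xy² = C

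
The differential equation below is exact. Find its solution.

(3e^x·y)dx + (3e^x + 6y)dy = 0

Verify exactness: ∂M/∂y = ∂N/∂x ✓
Find F(x,y) such that ∂F/∂x = M, ∂F/∂y = N
Solution: 3e^x·y + 3y² = C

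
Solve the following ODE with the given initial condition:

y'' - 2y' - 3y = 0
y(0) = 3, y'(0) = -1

General solution: y = C₁e^(3x) + C₂e^(-x)
Applying ICs: C₁ = 1/2, C₂ = 5/2
Particular solution: y = (1/2)e^(3x) + (5/2)e^(-x)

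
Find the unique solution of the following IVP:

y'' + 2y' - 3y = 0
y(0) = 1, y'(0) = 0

General solution: y = C₁e^x + C₂e^(-3x)
Applying ICs: C₁ = 3/4, C₂ = 1/4
Particular solution: y = (3/4)e^x + (1/4)e^(-3x)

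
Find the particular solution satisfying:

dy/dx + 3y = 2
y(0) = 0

General solution: y = 2/3 + Ce^(-3x)
Applying y(0) = 0: C = 0 - 2/3 = -2/3
Particular solution: y = 2/3 - (2/3)e^(-3x)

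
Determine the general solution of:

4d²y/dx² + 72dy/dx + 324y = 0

Characteristic equation: 4r² + 72r + 324 = 0
Divide by 4: r² + 18r + 81 = 0
Factored: (r + 9)² = 0
Repeated root: r = -9
General solution: y = (C₁ + C₂x)e^(-9x)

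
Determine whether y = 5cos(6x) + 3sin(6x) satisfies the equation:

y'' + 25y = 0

Verification:
y'' = -180cos(6x) - 108sin(6x)
y'' + 25y ≠ 0 (frequency mismatch: got 36 instead of 25)

No, it is not a solution.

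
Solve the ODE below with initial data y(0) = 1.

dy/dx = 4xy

General solution: y = Ce^(2x²)
Applying IC y(0) = 1:
Particular solution: y = e^(2x²)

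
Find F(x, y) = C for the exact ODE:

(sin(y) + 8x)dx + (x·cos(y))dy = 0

Verify exactness: ∂M/∂y = ∂N/∂x ✓
Find F(x,y) such that ∂F/∂x = M, ∂F/∂y = N
Solution: x·sin(y) + 4x² = C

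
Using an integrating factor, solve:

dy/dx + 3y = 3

Using integrating factor method:

General solution: y = 1 + Ce^(-3x)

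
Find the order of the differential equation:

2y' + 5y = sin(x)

The order is 1 (highest derivative is of order 1).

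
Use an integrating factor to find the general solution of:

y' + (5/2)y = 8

Using integrating factor method:

General solution: y = 16/5 + Ce^(-5x/2)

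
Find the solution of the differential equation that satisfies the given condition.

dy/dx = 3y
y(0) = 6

General solution: y = Ce^(3x)
Applying IC y(0) = 6:
Particular solution: y = 6e^(3x)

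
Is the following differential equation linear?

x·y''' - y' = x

Yes. Linear (y and its derivatives appear to the first power only, no products of y terms)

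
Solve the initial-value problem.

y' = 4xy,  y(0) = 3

General solution: y = Ce^(2x²)
Applying IC y(0) = 3:
Particular solution: y = 3e^(2x²)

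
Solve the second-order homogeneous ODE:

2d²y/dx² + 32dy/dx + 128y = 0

Characteristic equation: 2r² + 32r + 128 = 0
Divide by 2: r² + 16r + 64 = 0
Factored: (r + 8)² = 0
Repeated root: r = -8
General solution: y = (C₁ + C₂x)e^(-8x)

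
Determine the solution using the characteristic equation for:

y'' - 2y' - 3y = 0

Characteristic equation: r² - 2r - 3 = 0
Roots: r = 3, -1 (distinct real)
General solution: y = C₁e^(3x) + C₂e^(-x)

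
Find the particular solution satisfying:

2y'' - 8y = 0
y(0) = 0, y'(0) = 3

General solution: y = C₁e^(2x) + C₂e^(-2x)
Applying ICs: C₁ = 3/4, C₂ = -3/4
Particular solution: y = (3/4)e^(2x) - (3/4)e^(-2x)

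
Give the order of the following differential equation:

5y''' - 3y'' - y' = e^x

The order is 3 (highest derivative is of order 3).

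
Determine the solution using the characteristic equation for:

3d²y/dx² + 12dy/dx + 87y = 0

Characteristic equation: 3r² + 12r + 87 = 0
Divide by 3: r² + 4r + 29 = 0
Roots: r = -2 ± 5i (complex conjugates)
General solution: y = e^(-2x)(C₁cos(5x) + C₂sin(5x))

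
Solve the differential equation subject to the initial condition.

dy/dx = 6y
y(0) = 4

General solution: y = Ce^(6x)
Applying IC y(0) = 4:
Particular solution: y = 4e^(6x)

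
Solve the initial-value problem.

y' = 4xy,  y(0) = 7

General solution: y = Ce^(2x²)
Applying IC y(0) = 7:
Particular solution: y = 7e^(2x²)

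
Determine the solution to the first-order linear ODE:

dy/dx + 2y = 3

Using integrating factor method:

General solution: y = 3/2 + Ce^(-2x)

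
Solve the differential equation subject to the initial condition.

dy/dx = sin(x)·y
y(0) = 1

General solution: y = Ce^(-cos(x))
Applying IC y(0) = 1:
Particular solution: y = e^(1-cos(x))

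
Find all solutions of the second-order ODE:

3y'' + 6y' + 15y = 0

Characteristic equation: 3r² + 6r + 15 = 0
Divide by 3: r² + 2r + 5 = 0
Roots: r = -1 ± 2i (complex conjugates)
General solution: y = e^(-x)(C₁cos(2x) + C₂sin(2x))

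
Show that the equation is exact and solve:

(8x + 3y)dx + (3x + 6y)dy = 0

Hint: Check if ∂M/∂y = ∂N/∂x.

Verify exactness: ∂M/∂y = ∂N/∂x ✓
Find F(x,y) such that ∂F/∂x = M, ∂F/∂y = N
Solution: 4x² + 3xy + 3y² = C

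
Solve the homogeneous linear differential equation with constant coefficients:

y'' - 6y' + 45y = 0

Characteristic equation: r² - 6r + 45 = 0
Roots: r = 3 ± 6i (complex conjugates)
General solution: y = e^(3x)(C₁cos(6x) + C₂sin(6x))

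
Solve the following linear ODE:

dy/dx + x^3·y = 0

Using integrating factor method:

General solution: y = Ce^(-x^4/4)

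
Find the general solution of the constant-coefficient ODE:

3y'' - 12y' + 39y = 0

Characteristic equation: 3r² - 12r + 39 = 0
Divide by 3: r² - 4r + 13 = 0
Roots: r = 2 ± 3i (complex conjugates)
General solution: y = e^(2x)(C₁cos(3x) + C₂sin(3x))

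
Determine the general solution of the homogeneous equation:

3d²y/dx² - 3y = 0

Characteristic equation: 3r² - 3 = 0
Divide by 3: r² - 1 = 0
Roots: r = 1, -1 (distinct real)
General solution: y = C₁e^x + C₂e^(-x)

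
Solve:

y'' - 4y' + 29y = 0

Characteristic equation: r² - 4r + 29 = 0
Roots: r = 2 ± 5i (complex conjugates)
General solution: y = e^(2x)(C₁cos(5x) + C₂sin(5x))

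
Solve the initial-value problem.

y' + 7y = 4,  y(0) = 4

General solution: y = 4/7 + Ce^(-7x)
Applying y(0) = 4: C = 4 - 4/7 = 24/7
Particular solution: y = 4/7 + (24/7)e^(-7x)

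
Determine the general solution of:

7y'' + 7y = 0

Characteristic equation: 7r² + 7 = 0
Divide by 7: r² + 1 = 0
Roots: r = ±i (complex conjugates)
General solution: y = C₁cos(x) + C₂sin(x)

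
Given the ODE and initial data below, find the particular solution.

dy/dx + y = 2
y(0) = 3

General solution: y = 2 + Ce^(-x)
Applying y(0) = 3: C = 3 - 2 = 1
Particular solution: y = 2 + e^(-x)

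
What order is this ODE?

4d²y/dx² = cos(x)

The order is 2 (highest derivative is of order 2).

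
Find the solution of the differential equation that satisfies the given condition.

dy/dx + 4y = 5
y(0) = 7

General solution: y = 5/4 + Ce^(-4x)
Applying y(0) = 7: C = 7 - 5/4 = 23/4
Particular solution: y = 5/4 + (23/4)e^(-4x)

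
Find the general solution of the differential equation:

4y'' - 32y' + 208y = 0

Characteristic equation: 4r² - 32r + 208 = 0
Divide by 4: r² - 8r + 52 = 0
Roots: r = 4 ± 6i (complex conjugates)
General solution: y = e^(4x)(C₁cos(6x) + C₂sin(6x))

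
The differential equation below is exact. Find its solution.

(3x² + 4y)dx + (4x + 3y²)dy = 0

Verify exactness: ∂M/∂y = ∂N/∂x ✓
Find F(x,y) such that ∂F/∂x = M, ∂F/∂y = N
Solution: x³ + 4xy + y³ = C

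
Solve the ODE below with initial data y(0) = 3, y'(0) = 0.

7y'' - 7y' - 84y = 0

General solution: y = C₁e^(4x) + C₂e^(-3x)
Applying ICs: C₁ = 9/7, C₂ = 12/7
Particular solution: y = (9/7)e^(4x) + (12/7)e^(-3x)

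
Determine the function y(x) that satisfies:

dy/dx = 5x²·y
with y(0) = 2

General solution: y = Ce^(5x³/3)
Applying IC y(0) = 2:
Particular solution: y = 2e^(5x³/3)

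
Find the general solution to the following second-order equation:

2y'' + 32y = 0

Characteristic equation: 2r² + 32 = 0
Divide by 2: r² + 16 = 0
Roots: r = ±4i (complex conjugates)
General solution: y = C₁cos(4x) + C₂sin(4x)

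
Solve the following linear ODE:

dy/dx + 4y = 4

Using integrating factor method:

General solution: y = 1 + Ce^(-4x)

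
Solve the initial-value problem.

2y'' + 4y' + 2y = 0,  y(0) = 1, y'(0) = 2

General solution: y = (C₁ + C₂x)e^(-x)
Repeated root r = -1
Applying ICs: C₁ = 1, C₂ = 3
Particular solution: y = (1 + 3x)e^(-x)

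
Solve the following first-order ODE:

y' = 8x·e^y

Separating variables and integrating:
-e^(-y) = 4x² + C

General solution: y = -ln(C - 4x²)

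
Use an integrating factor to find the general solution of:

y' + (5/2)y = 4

Using integrating factor method:

General solution: y = 8/5 + Ce^(-5x/2)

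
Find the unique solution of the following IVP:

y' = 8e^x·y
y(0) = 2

General solution: y = Ce^(8e^x)
Applying IC y(0) = 2:
Particular solution: y = 2e^(8(e^x - 1))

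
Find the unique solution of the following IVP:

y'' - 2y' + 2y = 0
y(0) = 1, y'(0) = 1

General solution: y = e^x(C₁cos(x) + C₂sin(x))
Complex roots r = 1 ± i
Applying ICs: C₁ = 1, C₂ = 0
Particular solution: y = e^x(cos(x))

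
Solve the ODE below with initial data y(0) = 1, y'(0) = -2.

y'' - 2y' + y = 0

General solution: y = (C₁ + C₂x)e^x
Repeated root r = 1
Applying ICs: C₁ = 1, C₂ = -3
Particular solution: y = (1 - 3x)e^x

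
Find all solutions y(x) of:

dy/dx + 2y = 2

Using integrating factor method:

General solution: y = 1 + Ce^(-2x)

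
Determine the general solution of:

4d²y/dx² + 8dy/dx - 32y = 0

Characteristic equation: 4r² + 8r - 32 = 0
Divide by 4: r² + 2r - 8 = 0
Roots: r = 2, -4 (distinct real)
General solution: y = C₁e^(2x) + C₂e^(-4x)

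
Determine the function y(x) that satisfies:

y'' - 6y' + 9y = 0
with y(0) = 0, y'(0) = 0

General solution: y = (C₁ + C₂x)e^(3x)
Repeated root r = 3
Applying ICs: C₁ = 0, C₂ = 0
Particular solution: y = 0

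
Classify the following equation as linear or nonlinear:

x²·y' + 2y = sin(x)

Linear (y and its derivatives appear to the first power only, no products of y terms)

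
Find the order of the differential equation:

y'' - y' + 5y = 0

The order is 2 (highest derivative is of order 2).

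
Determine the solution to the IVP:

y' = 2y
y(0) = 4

General solution: y = Ce^(2x)
Applying IC y(0) = 4:
Particular solution: y = 4e^(2x)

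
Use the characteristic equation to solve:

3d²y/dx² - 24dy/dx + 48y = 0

Characteristic equation: 3r² - 24r + 48 = 0
Divide by 3: r² - 8r + 16 = 0
Factored: (r - 4)² = 0
Repeated root: r = 4
General solution: y = (C₁ + C₂x)e^(4x)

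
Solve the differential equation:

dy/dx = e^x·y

Separating variables and integrating:
ln|y| = e^x + C

General solution: y = Ce^(e^x)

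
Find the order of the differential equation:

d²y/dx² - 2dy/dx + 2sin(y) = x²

The order is 2 (highest derivative is of order 2).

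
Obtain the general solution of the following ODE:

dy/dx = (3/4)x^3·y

Separating variables and integrating:
ln|y| = 3x^4/16 + C

General solution: y = Ce^(3x^4/16)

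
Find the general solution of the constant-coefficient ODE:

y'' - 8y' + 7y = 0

Characteristic equation: r² - 8r + 7 = 0
Roots: r = 1, 7 (distinct real)
General solution: y = C₁e^x + C₂e^(7x)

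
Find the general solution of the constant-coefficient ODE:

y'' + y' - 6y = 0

Characteristic equation: r² + r - 6 = 0
Roots: r = 2, -3 (distinct real)
General solution: y = C₁e^(2x) + C₂e^(-3x)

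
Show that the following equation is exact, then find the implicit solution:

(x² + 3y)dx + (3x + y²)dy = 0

Verify exactness: ∂M/∂y = ∂N/∂x ✓
Find F(x,y) such that ∂F/∂x = M, ∂F/∂y = N
Solution: x³/3 + 3xy + y³/3 = C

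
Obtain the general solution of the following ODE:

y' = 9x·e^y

Separating variables and integrating:
-e^(-y) = 9x²/2 + C

General solution: y = -ln(C - 9x²/2)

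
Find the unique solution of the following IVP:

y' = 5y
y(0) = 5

General solution: y = Ce^(5x)
Applying IC y(0) = 5:
Particular solution: y = 5e^(5x)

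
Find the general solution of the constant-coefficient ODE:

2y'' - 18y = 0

Characteristic equation: 2r² - 18 = 0
Divide by 2: r² - 9 = 0
Roots: r = 3, -3 (distinct real)
General solution: y = C₁e^(3x) + C₂e^(-3x)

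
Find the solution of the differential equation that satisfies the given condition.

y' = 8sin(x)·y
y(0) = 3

General solution: y = Ce^(-8cos(x))
Applying IC y(0) = 3:
Particular solution: y = 3e^(8(1-cos(x)))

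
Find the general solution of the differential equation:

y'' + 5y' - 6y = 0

Characteristic equation: r² + 5r - 6 = 0
Roots: r = 1, -6 (distinct real)
General solution: y = C₁e^x + C₂e^(-6x)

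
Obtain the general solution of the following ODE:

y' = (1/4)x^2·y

Separating variables and integrating:
ln|y| = x^3/12 + C

General solution: y = Ce^(x^3/12)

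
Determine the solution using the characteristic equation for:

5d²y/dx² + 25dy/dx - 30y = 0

Characteristic equation: 5r² + 25r - 30 = 0
Divide by 5: r² + 5r - 6 = 0
Roots: r = 1, -6 (distinct real)
General solution: y = C₁e^x + C₂e^(-6x)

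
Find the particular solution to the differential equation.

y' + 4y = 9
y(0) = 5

General solution: y = 9/4 + Ce^(-4x)
Applying y(0) = 5: C = 5 - 9/4 = 11/4
Particular solution: y = 9/4 + (11/4)e^(-4x)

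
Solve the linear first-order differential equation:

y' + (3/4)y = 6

Using integrating factor method:

General solution: y = 8 + Ce^(-3x/4)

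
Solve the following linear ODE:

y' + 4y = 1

Using integrating factor method:

General solution: y = 1/4 + Ce^(-4x)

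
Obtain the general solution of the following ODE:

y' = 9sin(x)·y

Separating variables and integrating:
ln|y| = -9cos(x) + C

General solution: y = Ce^(-9cos(x))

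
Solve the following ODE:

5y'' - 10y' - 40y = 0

Characteristic equation: 5r² - 10r - 40 = 0
Divide by 5: r² - 2r - 8 = 0
Roots: r = 4, -2 (distinct real)
General solution: y = C₁e^(4x) + C₂e^(-2x)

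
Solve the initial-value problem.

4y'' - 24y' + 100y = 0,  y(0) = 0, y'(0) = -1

General solution: y = e^(3x)(C₁cos(4x) + C₂sin(4x))
Complex roots r = 3 ± 4i
Applying ICs: C₁ = 0, C₂ = -1/4
Particular solution: y = e^(3x)(-(1/4)sin(4x))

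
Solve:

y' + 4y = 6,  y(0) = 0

General solution: y = 3/2 + Ce^(-4x)
Applying y(0) = 0: C = 0 - 3/2 = -3/2
Particular solution: y = 3/2 - (3/2)e^(-4x)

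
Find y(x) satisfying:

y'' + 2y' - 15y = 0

Characteristic equation: r² + 2r - 15 = 0
Roots: r = 3, -5 (distinct real)
General solution: y = C₁e^(3x) + C₂e^(-5x)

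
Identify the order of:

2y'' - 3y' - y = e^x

The order is 2 (highest derivative is of order 2).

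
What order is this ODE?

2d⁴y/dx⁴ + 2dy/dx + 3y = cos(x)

The order is 4 (highest derivative is of order 4).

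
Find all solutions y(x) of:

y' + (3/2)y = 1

Using integrating factor method:

General solution: y = 2/3 + Ce^(-3x/2)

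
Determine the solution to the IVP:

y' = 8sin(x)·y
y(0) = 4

General solution: y = Ce^(-8cos(x))
Applying IC y(0) = 4:
Particular solution: y = 4e^(8(1-cos(x)))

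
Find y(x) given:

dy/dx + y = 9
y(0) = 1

General solution: y = 9 + Ce^(-x)
Applying y(0) = 1: C = 1 - 9 = -8
Particular solution: y = 9 - 8e^(-x)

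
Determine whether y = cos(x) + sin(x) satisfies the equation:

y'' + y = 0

Verification:
y'' = -cos(x) - sin(x)
y'' + y = 0 ✓

Yes, it is a solution.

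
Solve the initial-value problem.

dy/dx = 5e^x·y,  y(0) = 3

General solution: y = Ce^(5e^x)
Applying IC y(0) = 3:
Particular solution: y = 3e^(5(e^x - 1))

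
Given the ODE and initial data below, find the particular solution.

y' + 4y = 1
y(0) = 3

General solution: y = 1/4 + Ce^(-4x)
Applying y(0) = 3: C = 3 - 1/4 = 11/4
Particular solution: y = 1/4 + (11/4)e^(-4x)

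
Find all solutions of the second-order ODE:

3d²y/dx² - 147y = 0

Characteristic equation: 3r² - 147 = 0
Divide by 3: r² - 49 = 0
Roots: r = 7, -7 (distinct real)
General solution: y = C₁e^(7x) + C₂e^(-7x)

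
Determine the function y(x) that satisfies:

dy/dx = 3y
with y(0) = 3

General solution: y = Ce^(3x)
Applying IC y(0) = 3:
Particular solution: y = 3e^(3x)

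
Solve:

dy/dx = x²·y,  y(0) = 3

General solution: y = Ce^(x³/3)
Applying IC y(0) = 3:
Particular solution: y = 3e^(x³/3)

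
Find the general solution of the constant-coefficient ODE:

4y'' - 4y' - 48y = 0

Characteristic equation: 4r² - 4r - 48 = 0
Divide by 4: r² - r - 12 = 0
Roots: r = 4, -3 (distinct real)
General solution: y = C₁e^(4x) + C₂e^(-3x)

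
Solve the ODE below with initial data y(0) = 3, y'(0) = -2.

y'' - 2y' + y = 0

General solution: y = (C₁ + C₂x)e^x
Repeated root r = 1
Applying ICs: C₁ = 3, C₂ = -5
Particular solution: y = (3 - 5x)e^x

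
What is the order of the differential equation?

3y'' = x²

The order is 2 (highest derivative is of order 2).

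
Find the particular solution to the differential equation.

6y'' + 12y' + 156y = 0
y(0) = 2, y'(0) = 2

General solution: y = e^(-x)(C₁cos(5x) + C₂sin(5x))
Complex roots r = -1 ± 5i
Applying ICs: C₁ = 2, C₂ = 4/5
Particular solution: y = e^(-x)(2cos(5x) + (4/5)sin(5x))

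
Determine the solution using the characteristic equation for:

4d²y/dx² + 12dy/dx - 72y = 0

Characteristic equation: 4r² + 12r - 72 = 0
Divide by 4: r² + 3r - 18 = 0
Roots: r = 3, -6 (distinct real)
General solution: y = C₁e^(3x) + C₂e^(-6x)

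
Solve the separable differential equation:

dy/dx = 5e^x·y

Separating variables and integrating:
ln|y| = 5e^x + C

General solution: y = Ce^(5e^x)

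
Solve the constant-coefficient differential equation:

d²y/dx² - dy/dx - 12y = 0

Characteristic equation: r² - r - 12 = 0
Roots: r = 4, -3 (distinct real)
General solution: y = C₁e^(4x) + C₂e^(-3x)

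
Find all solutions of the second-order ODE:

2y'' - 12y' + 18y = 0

Characteristic equation: 2r² - 12r + 18 = 0
Divide by 2: r² - 6r + 9 = 0
Factored: (r - 3)² = 0
Repeated root: r = 3
General solution: y = (C₁ + C₂x)e^(3x)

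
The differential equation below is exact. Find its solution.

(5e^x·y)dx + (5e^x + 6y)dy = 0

Verify exactness: ∂M/∂y = ∂N/∂x ✓
Find F(x,y) such that ∂F/∂x = M, ∂F/∂y = N
Solution: 5e^x·y + 3y² = C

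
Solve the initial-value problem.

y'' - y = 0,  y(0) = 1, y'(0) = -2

General solution: y = C₁e^x + C₂e^(-x)
Applying ICs: C₁ = -1/2, C₂ = 3/2
Particular solution: y = -(1/2)e^x + (3/2)e^(-x)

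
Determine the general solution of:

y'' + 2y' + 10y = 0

Characteristic equation: r² + 2r + 10 = 0
Roots: r = -1 ± 3i (complex conjugates)
General solution: y = e^(-x)(C₁cos(3x) + C₂sin(3x))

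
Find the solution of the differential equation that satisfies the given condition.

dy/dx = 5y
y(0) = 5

General solution: y = Ce^(5x)
Applying IC y(0) = 5:
Particular solution: y = 5e^(5x)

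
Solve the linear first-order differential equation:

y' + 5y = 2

Using integrating factor method:

General solution: y = 2/5 + Ce^(-5x)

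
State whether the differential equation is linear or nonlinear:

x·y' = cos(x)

Linear (y and its derivatives appear to the first power only, no products of y terms)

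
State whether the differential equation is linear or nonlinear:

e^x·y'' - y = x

Linear (y and its derivatives appear to the first power only, no products of y terms)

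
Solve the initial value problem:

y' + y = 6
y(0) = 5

General solution: y = 6 + Ce^(-x)
Applying y(0) = 5: C = 5 - 6 = -1
Particular solution: y = 6 - e^(-x)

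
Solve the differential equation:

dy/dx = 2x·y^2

Separating variables and integrating:
-1/y = x^2 + C

General solution: y^-1 = -x^2 + C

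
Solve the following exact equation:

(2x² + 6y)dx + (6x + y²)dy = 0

Verify exactness: ∂M/∂y = ∂N/∂x ✓
Find F(x,y) such that ∂F/∂x = M, ∂F/∂y = N
Solution: 2x³/3 + 6xy + y³/3 = C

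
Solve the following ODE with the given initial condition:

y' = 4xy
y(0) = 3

General solution: y = Ce^(2x²)
Applying IC y(0) = 3:
Particular solution: y = 3e^(2x²)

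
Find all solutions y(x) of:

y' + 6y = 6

Using integrating factor method:

General solution: y = 1 + Ce^(-6x)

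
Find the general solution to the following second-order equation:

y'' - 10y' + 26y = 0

Characteristic equation: r² - 10r + 26 = 0
Roots: r = 5 ± i (complex conjugates)
General solution: y = e^(5x)(C₁cos(x) + C₂sin(x))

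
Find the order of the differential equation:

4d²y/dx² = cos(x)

The order is 2 (highest derivative is of order 2).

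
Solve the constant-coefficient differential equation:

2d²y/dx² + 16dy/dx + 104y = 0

Characteristic equation: 2r² + 16r + 104 = 0
Divide by 2: r² + 8r + 52 = 0
Roots: r = -4 ± 6i (complex conjugates)
General solution: y = e^(-4x)(C₁cos(6x) + C₂sin(6x))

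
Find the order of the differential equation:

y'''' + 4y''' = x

The order is 4 (highest derivative is of order 4).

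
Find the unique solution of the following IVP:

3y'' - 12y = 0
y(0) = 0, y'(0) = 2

General solution: y = C₁e^(2x) + C₂e^(-2x)
Applying ICs: C₁ = 1/2, C₂ = -1/2
Particular solution: y = (1/2)e^(2x) - (1/2)e^(-2x)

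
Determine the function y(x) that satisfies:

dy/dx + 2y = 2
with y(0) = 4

General solution: y = 1 + Ce^(-2x)
Applying y(0) = 4: C = 4 - 1 = 3
Particular solution: y = 1 + 3e^(-2x)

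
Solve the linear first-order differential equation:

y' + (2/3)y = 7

Using integrating factor method:

General solution: y = 21/2 + Ce^(-2x/3)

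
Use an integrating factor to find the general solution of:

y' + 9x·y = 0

Using integrating factor method:

General solution: y = Ce^(-9x^2/2)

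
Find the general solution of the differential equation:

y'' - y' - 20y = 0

Characteristic equation: r² - r - 20 = 0
Roots: r = 5, -4 (distinct real)
General solution: y = C₁e^(5x) + C₂e^(-4x)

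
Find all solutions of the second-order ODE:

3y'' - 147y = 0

Characteristic equation: 3r² - 147 = 0
Divide by 3: r² - 49 = 0
Roots: r = 7, -7 (distinct real)
General solution: y = C₁e^(7x) + C₂e^(-7x)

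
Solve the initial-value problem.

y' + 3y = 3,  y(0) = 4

General solution: y = 1 + Ce^(-3x)
Applying y(0) = 4: C = 4 - 1 = 3
Particular solution: y = 1 + 3e^(-3x)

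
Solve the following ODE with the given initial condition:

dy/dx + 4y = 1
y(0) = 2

General solution: y = 1/4 + Ce^(-4x)
Applying y(0) = 2: C = 2 - 1/4 = 7/4
Particular solution: y = 1/4 + (7/4)e^(-4x)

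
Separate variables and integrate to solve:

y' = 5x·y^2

Separating variables and integrating:
-1/y = 5x^2/2 + C

General solution: y^-1 = (-5/2)x^2 + C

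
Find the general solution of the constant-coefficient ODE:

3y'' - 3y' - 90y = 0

Characteristic equation: 3r² - 3r - 90 = 0
Divide by 3: r² - r - 30 = 0
Roots: r = 6, -5 (distinct real)
General solution: y = C₁e^(6x) + C₂e^(-5x)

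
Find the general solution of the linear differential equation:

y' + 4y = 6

Using integrating factor method:

General solution: y = 3/2 + Ce^(-4x)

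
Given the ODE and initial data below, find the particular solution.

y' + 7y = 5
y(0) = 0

General solution: y = 5/7 + Ce^(-7x)
Applying y(0) = 0: C = 0 - 5/7 = -5/7
Particular solution: y = 5/7 - (5/7)e^(-7x)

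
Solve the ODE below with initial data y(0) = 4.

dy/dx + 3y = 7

General solution: y = 7/3 + Ce^(-3x)
Applying y(0) = 4: C = 4 - 7/3 = 5/3
Particular solution: y = 7/3 + (5/3)e^(-3x)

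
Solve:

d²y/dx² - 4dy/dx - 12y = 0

Characteristic equation: r² - 4r - 12 = 0
Roots: r = 6, -2 (distinct real)
General solution: y = C₁e^(6x) + C₂e^(-2x)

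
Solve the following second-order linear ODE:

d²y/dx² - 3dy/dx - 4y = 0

Characteristic equation: r² - 3r - 4 = 0
Roots: r = 4, -1 (distinct real)
General solution: y = C₁e^(4x) + C₂e^(-x)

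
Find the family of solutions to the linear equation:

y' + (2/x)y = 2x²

Using integrating factor method:

General solution: y = (2/5)x^3 + Cx^(-2)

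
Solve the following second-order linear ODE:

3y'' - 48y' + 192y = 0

Characteristic equation: 3r² - 48r + 192 = 0
Divide by 3: r² - 16r + 64 = 0
Factored: (r - 8)² = 0
Repeated root: r = 8
General solution: y = (C₁ + C₂x)e^(8x)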